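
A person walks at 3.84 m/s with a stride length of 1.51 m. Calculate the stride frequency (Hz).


f = v / stride_length
f = 3.84 / 1.51
f = 2.5430


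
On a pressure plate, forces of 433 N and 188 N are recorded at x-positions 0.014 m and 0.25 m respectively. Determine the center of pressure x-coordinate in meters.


COP_x = (F1*x1 + F2*x2) / (F1 + F2)
COP_x = (433*0.014 + 188*0.25) / (433 + 188)
Numerator = 53.0620
Denominator = 621
COP_x = 0.0854


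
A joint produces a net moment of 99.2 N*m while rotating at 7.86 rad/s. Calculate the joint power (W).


P = M * omega
P = 99.2 * 7.86
P = 779.7120


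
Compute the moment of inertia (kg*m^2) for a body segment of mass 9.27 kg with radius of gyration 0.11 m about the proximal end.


I = m * k^2
I = 9.27 * 0.11^2
k^2 = 0.0121
I = 0.1122


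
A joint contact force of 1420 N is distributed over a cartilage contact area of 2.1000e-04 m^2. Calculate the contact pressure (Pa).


P = F / A
P = 1420 / 2.1000e-04
P = 6.7619e+06


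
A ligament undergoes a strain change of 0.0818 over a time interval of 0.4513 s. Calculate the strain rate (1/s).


strain_rate = delta_strain / delta_t
strain_rate = 0.0818 / 0.4513
strain_rate = 0.1813


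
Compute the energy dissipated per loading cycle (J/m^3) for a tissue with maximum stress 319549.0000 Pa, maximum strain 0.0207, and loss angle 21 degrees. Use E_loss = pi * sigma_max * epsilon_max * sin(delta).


E_loss = pi * sigma_max * epsilon_max * sin(delta)
delta = 21 deg = 0.3665 rad
sin(delta) = 0.3584
E_loss = pi * 319549.0000 * 0.0207 * 0.3584
E_loss = 7447.0941


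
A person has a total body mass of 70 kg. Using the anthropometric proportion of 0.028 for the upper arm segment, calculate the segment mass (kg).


m_segment = body_mass * fraction
m_segment = 70 * 0.028
m_segment = 1.9600


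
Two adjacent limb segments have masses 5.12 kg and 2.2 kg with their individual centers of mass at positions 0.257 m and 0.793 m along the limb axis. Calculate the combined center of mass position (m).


COM = (m1*x1 + m2*x2) / (m1 + m2)
COM = (5.12*0.257 + 2.2*0.793) / (5.12 + 2.2)
Numerator = 3.0604
Denominator = 7.3200
COM = 0.4181


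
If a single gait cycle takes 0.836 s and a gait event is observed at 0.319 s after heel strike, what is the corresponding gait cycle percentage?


pct = (event_time / cycle_time) * 100
pct = (0.319 / 0.836) * 100
ratio = 0.3816
pct = 38.1579


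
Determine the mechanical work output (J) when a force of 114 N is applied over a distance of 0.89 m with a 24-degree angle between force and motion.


W = F * d * cos(theta)
theta = 24 deg = 0.4189 rad
cos(theta) = 0.9135
W = 114 * 0.89 * 0.9135
W = 92.6883


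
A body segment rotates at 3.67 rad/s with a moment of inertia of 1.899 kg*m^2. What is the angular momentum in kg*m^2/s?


L = I * omega
L = 1.899 * 3.67
L = 6.9693


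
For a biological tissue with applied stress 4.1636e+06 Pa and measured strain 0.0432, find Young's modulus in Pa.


E = stress / strain
E = 4.1636e+06 / 0.0432
E = 9.6380e+07


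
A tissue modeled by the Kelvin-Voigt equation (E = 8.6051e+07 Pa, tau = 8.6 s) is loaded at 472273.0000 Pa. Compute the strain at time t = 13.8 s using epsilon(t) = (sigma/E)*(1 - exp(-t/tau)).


epsilon(t) = (sigma/E) * (1 - exp(-t/tau))
sigma/E = 472273.0000 / 8.6051e+07 = 0.0055
exp(-t/tau) = exp(-13.8 / 8.6) = 0.2010
epsilon = 0.0055 * (1 - 0.2010)
epsilon = 0.0044


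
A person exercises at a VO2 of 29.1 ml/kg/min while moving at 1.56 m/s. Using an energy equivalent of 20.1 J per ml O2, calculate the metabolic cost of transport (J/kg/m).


Power per kg = VO2 * 20.1 / 60
Power per kg = 29.1 * 20.1 / 60 = 9.7485 W/kg
Cost = power_per_kg / speed
Cost = 9.7485 / 1.56
Cost = 6.2490


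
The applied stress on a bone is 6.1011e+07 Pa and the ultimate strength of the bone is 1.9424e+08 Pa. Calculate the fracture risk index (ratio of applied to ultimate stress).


FRI = applied / ultimate
FRI = 6.1011e+07 / 1.9424e+08
FRI = 0.3141


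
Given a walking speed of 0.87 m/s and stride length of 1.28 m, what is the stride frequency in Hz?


f = v / stride_length
f = 0.87 / 1.28
f = 0.6797


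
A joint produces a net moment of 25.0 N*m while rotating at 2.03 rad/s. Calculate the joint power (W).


P = M * omega
P = 25.0 * 2.03
P = 50.7500


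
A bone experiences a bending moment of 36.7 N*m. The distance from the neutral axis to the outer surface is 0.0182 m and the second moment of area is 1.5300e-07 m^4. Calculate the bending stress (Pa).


sigma = M * c / I
sigma = 36.7 * 0.0182 / 1.5300e-07
M * c = 0.6679
sigma = 4.3656e+06


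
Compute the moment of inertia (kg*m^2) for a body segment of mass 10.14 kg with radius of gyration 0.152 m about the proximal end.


I = m * k^2
I = 10.14 * 0.152^2
k^2 = 0.0231
I = 0.2343


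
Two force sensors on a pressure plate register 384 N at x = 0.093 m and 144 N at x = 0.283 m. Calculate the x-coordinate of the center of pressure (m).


COP_x = (F1*x1 + F2*x2) / (F1 + F2)
COP_x = (384*0.093 + 144*0.283) / (384 + 144)
Numerator = 76.4640
Denominator = 528
COP_x = 0.1448


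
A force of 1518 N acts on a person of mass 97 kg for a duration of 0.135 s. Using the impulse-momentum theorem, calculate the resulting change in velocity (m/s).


J = F * dt = 1518 * 0.135 = 204.9300 N*s
delta_v = J / m
delta_v = 204.9300 / 97
delta_v = 2.1127


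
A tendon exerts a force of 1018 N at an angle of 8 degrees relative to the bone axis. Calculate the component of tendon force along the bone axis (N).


F_eff = F_tendon * cos(theta)
theta = 8 deg = 0.1396 rad
cos(theta) = 0.9903
F_eff = 1018 * 0.9903
F_eff = 1008.0929


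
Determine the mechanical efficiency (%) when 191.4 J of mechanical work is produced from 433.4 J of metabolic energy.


eta = (W_mech / E_meta) * 100
eta = (191.4 / 433.4) * 100
ratio = 0.4416
eta = 44.1624


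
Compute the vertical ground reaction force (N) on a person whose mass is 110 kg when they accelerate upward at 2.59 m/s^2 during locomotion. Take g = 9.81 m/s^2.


GRF = m * (g + a)
GRF = 110 * (9.81 + 2.59)
GRF = 110 * 12.4000
GRF = 1364.0000


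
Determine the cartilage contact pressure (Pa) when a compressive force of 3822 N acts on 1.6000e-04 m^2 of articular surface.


P = F / A
P = 3822 / 1.6000e-04
P = 2.3887e+07


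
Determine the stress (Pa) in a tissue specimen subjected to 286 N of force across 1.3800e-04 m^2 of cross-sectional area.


stress = F / A
stress = 286 / 1.3800e-04
stress = 2.0725e+06


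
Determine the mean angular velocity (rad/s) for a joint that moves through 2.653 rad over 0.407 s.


omega = delta_theta / delta_t
omega = 2.653 / 0.407
omega = 6.5184


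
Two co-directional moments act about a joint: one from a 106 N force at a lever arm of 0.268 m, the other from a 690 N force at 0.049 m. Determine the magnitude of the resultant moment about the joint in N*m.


M = F1 * d1 + F2 * d2
M = 106 * 0.268 + 690 * 0.049
M = 28.4080 + 33.8100
M = 62.2180


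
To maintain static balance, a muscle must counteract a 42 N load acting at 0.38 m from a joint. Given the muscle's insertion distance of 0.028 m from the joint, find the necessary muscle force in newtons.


F_muscle = W * d_load / d_muscle
F_muscle = 42 * 0.38 / 0.028
Numerator = 15.9600
F_muscle = 570.0000


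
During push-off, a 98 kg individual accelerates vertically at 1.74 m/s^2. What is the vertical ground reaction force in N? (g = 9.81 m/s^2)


GRF = m * (g + a)
GRF = 98 * (9.81 + 1.74)
GRF = 98 * 11.5500
GRF = 1131.9000


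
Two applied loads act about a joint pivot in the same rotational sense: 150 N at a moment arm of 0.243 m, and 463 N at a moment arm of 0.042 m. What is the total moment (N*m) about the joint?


M = F1 * d1 + F2 * d2
M = 150 * 0.243 + 463 * 0.042
M = 36.4500 + 19.4460
M = 55.8960


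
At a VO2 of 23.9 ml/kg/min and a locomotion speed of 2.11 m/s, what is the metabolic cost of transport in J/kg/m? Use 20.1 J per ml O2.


Power per kg = VO2 * 20.1 / 60
Power per kg = 23.9 * 20.1 / 60 = 8.0065 W/kg
Cost = power_per_kg / speed
Cost = 8.0065 / 2.11
Cost = 3.7945


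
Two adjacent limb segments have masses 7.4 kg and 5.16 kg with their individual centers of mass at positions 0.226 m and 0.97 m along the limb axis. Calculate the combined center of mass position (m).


COM = (m1*x1 + m2*x2) / (m1 + m2)
COM = (7.4*0.226 + 5.16*0.97) / (7.4 + 5.16)
Numerator = 6.6776
Denominator = 12.5600
COM = 0.5317


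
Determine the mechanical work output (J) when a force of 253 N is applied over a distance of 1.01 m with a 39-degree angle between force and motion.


W = F * d * cos(theta)
theta = 39 deg = 0.6807 rad
cos(theta) = 0.7771
W = 253 * 1.01 * 0.7771
W = 198.5841


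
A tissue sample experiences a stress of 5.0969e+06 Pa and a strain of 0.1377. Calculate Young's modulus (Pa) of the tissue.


E = stress / strain
E = 5.0969e+06 / 0.1377
E = 3.7015e+07


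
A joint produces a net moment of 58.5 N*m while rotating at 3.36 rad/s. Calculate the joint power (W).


P = M * omega
P = 58.5 * 3.36
P = 196.5600


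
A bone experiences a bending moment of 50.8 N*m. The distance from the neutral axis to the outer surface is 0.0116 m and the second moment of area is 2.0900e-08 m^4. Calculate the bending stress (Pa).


sigma = M * c / I
sigma = 50.8 * 0.0116 / 2.0900e-08
M * c = 0.5893
sigma = 2.8195e+07


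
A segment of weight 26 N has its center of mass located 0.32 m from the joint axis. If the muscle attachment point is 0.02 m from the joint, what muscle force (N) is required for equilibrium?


F_muscle = W * d_load / d_muscle
F_muscle = 26 * 0.32 / 0.02
Numerator = 8.3200
F_muscle = 416.0000


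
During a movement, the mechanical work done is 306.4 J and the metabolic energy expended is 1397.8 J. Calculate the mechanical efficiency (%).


eta = (W_mech / E_meta) * 100
eta = (306.4 / 1397.8) * 100
ratio = 0.2192
eta = 21.9202


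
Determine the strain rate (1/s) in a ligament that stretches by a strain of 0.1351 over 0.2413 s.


strain_rate = delta_strain / delta_t
strain_rate = 0.1351 / 0.2413
strain_rate = 0.5599


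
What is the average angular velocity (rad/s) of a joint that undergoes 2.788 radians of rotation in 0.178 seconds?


omega = delta_theta / delta_t
omega = 2.788 / 0.178
omega = 15.6629


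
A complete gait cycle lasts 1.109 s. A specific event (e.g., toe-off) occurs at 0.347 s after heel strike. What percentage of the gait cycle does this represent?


pct = (event_time / cycle_time) * 100
pct = (0.347 / 1.109) * 100
ratio = 0.3129
pct = 31.2894


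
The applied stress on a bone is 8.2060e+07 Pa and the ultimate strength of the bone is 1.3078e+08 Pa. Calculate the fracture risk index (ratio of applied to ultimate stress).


FRI = applied / ultimate
FRI = 8.2060e+07 / 1.3078e+08
FRI = 0.6275


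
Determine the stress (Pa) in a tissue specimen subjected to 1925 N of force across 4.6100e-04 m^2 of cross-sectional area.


stress = F / A
stress = 1925 / 4.6100e-04
stress = 4.1757e+06


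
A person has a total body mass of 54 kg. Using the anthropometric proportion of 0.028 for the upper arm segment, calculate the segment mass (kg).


m_segment = body_mass * fraction
m_segment = 54 * 0.028
m_segment = 1.5120


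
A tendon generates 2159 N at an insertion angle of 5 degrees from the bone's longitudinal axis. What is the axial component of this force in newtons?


F_eff = F_tendon * cos(theta)
theta = 5 deg = 0.0873 rad
cos(theta) = 0.9962
F_eff = 2159 * 0.9962
F_eff = 2150.7844


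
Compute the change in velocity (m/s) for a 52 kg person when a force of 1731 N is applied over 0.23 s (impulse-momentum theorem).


J = F * dt = 1731 * 0.23 = 398.1300 N*s
delta_v = J / m
delta_v = 398.1300 / 52
delta_v = 7.6563


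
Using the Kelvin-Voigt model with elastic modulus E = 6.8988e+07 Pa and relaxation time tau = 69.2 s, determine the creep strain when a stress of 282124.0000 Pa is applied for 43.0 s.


epsilon(t) = (sigma/E) * (1 - exp(-t/tau))
sigma/E = 282124.0000 / 6.8988e+07 = 0.0041
exp(-t/tau) = exp(-43.0 / 69.2) = 0.5372
epsilon = 0.0041 * (1 - 0.5372)
epsilon = 0.0019


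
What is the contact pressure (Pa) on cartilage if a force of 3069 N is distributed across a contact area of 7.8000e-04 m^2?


P = F / A
P = 3069 / 7.8000e-04
P = 3.9346e+06


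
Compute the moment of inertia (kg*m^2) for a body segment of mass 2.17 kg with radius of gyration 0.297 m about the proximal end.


I = m * k^2
I = 2.17 * 0.297^2
k^2 = 0.0882
I = 0.1914


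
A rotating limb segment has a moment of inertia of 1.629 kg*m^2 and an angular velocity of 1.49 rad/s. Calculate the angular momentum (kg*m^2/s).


L = I * omega
L = 1.629 * 1.49
L = 2.4272


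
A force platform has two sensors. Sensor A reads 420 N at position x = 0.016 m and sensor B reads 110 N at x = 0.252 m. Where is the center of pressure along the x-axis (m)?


COP_x = (F1*x1 + F2*x2) / (F1 + F2)
COP_x = (420*0.016 + 110*0.252) / (420 + 110)
Numerator = 34.4400
Denominator = 530
COP_x = 0.0650


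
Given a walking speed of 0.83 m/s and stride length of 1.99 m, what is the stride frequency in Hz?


f = v / stride_length
f = 0.83 / 1.99
f = 0.4171


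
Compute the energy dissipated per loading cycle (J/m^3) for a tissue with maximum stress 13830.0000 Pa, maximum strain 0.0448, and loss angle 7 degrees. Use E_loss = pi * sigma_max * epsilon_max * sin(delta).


E_loss = pi * sigma_max * epsilon_max * sin(delta)
delta = 7 deg = 0.1222 rad
sin(delta) = 0.1219
E_loss = pi * 13830.0000 * 0.0448 * 0.1219
E_loss = 237.2163


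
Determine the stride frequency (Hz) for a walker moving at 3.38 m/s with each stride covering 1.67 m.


f = v / stride_length
f = 3.38 / 1.67
f = 2.0240


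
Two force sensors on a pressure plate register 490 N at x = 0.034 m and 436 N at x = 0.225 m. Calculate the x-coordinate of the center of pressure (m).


COP_x = (F1*x1 + F2*x2) / (F1 + F2)
COP_x = (490*0.034 + 436*0.225) / (490 + 436)
Numerator = 114.7600
Denominator = 926
COP_x = 0.1239


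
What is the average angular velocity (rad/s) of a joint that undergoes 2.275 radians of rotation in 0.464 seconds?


omega = delta_theta / delta_t
omega = 2.275 / 0.464
omega = 4.9030


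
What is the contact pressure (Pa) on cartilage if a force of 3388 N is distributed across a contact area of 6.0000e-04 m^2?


P = F / A
P = 3388 / 6.0000e-04
P = 5.6467e+06


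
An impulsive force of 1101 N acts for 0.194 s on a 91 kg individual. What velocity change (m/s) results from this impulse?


J = F * dt = 1101 * 0.194 = 213.5940 N*s
delta_v = J / m
delta_v = 213.5940 / 91
delta_v = 2.3472


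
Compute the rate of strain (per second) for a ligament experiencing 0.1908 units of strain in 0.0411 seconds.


strain_rate = delta_strain / delta_t
strain_rate = 0.1908 / 0.0411
strain_rate = 4.6423


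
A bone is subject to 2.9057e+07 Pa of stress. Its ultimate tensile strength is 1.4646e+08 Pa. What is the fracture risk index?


FRI = applied / ultimate
FRI = 2.9057e+07 / 1.4646e+08
FRI = 0.1984


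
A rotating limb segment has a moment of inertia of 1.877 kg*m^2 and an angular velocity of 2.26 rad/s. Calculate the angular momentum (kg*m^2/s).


L = I * omega
L = 1.877 * 2.26
L = 4.2420


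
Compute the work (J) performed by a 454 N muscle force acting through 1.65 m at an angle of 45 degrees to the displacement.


W = F * d * cos(theta)
theta = 45 deg = 0.7854 rad
cos(theta) = 0.7071
W = 454 * 1.65 * 0.7071
W = 529.6937


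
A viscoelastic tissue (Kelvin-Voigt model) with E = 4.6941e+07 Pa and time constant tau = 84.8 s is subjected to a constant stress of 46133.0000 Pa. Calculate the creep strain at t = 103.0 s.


epsilon(t) = (sigma/E) * (1 - exp(-t/tau))
sigma/E = 46133.0000 / 4.6941e+07 = 9.8279e-04
exp(-t/tau) = exp(-103.0 / 84.8) = 0.2968
epsilon = 9.8279e-04 * (1 - 0.2968)
epsilon = 6.9107e-04


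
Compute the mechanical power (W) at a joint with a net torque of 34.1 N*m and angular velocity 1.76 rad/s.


P = M * omega
P = 34.1 * 1.76
P = 60.0160


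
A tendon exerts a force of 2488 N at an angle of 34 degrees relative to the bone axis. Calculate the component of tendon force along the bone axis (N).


F_eff = F_tendon * cos(theta)
theta = 34 deg = 0.5934 rad
cos(theta) = 0.8290
F_eff = 2488 * 0.8290
F_eff = 2062.6455


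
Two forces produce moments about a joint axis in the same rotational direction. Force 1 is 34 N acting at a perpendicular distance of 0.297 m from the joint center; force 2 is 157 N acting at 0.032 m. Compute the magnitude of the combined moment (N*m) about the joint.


M = F1 * d1 + F2 * d2
M = 34 * 0.297 + 157 * 0.032
M = 10.0980 + 5.0240
M = 15.1220


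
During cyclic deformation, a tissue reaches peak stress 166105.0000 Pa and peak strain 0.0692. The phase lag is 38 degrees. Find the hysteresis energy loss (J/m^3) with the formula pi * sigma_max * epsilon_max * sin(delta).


E_loss = pi * sigma_max * epsilon_max * sin(delta)
delta = 38 deg = 0.6632 rad
sin(delta) = 0.6157
E_loss = pi * 166105.0000 * 0.0692 * 0.6157
E_loss = 22232.1084


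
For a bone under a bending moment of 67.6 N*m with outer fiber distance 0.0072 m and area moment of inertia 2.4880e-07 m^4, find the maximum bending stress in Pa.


sigma = M * c / I
sigma = 67.6 * 0.0072 / 2.4880e-07
M * c = 0.4867
sigma = 1.9563e+06


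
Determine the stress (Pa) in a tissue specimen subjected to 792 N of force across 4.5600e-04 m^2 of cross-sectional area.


stress = F / A
stress = 792 / 4.5600e-04
stress = 1.7368e+06


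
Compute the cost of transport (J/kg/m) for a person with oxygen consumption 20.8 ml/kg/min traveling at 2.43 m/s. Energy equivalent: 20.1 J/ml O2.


Power per kg = VO2 * 20.1 / 60
Power per kg = 20.8 * 20.1 / 60 = 6.9680 W/kg
Cost = power_per_kg / speed
Cost = 6.9680 / 2.43
Cost = 2.8675


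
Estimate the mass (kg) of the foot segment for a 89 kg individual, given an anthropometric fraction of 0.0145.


m_segment = body_mass * fraction
m_segment = 89 * 0.0145
m_segment = 1.2905


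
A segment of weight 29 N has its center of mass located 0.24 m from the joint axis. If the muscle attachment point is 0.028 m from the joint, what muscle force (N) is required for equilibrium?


F_muscle = W * d_load / d_muscle
F_muscle = 29 * 0.24 / 0.028
Numerator = 6.9600
F_muscle = 248.5714


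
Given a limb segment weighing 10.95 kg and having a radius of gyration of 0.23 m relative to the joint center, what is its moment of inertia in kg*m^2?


I = m * k^2
I = 10.95 * 0.23^2
k^2 = 0.0529
I = 0.5793


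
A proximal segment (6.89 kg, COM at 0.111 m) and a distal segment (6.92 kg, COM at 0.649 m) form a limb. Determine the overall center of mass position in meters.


COM = (m1*x1 + m2*x2) / (m1 + m2)
COM = (6.89*0.111 + 6.92*0.649) / (6.89 + 6.92)
Numerator = 5.2559
Denominator = 13.8100
COM = 0.3806


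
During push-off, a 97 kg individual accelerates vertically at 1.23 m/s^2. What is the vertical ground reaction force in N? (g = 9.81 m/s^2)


GRF = m * (g + a)
GRF = 97 * (9.81 + 1.23)
GRF = 97 * 11.0400
GRF = 1070.8800


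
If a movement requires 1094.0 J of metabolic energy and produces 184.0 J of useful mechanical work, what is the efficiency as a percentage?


eta = (W_mech / E_meta) * 100
eta = (184.0 / 1094.0) * 100
ratio = 0.1682
eta = 16.8190


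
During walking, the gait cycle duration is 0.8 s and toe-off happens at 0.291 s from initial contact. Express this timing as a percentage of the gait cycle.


pct = (event_time / cycle_time) * 100
pct = (0.291 / 0.8) * 100
ratio = 0.3637
pct = 36.3750


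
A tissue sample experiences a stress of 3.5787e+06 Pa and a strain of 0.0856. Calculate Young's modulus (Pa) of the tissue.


E = stress / strain
E = 3.5787e+06 / 0.0856
E = 4.1807e+07


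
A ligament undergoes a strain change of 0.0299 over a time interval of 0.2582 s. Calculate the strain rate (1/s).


strain_rate = delta_strain / delta_t
strain_rate = 0.0299 / 0.2582
strain_rate = 0.1158


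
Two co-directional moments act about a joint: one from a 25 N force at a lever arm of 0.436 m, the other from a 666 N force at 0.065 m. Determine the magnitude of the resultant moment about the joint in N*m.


M = F1 * d1 + F2 * d2
M = 25 * 0.436 + 666 * 0.065
M = 10.9000 + 43.2900
M = 54.1900


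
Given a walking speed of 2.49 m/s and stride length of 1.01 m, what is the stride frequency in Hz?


f = v / stride_length
f = 2.49 / 1.01
f = 2.4653


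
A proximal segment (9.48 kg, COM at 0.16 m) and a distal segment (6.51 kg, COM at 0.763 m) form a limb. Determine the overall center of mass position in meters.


COM = (m1*x1 + m2*x2) / (m1 + m2)
COM = (9.48*0.16 + 6.51*0.763) / (9.48 + 6.51)
Numerator = 6.4839
Denominator = 15.9900
COM = 0.4055


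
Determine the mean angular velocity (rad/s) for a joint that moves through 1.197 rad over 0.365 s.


omega = delta_theta / delta_t
omega = 1.197 / 0.365
omega = 3.2795


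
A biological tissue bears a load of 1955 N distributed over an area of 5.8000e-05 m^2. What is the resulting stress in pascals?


stress = F / A
stress = 1955 / 5.8000e-05
stress = 3.3707e+07


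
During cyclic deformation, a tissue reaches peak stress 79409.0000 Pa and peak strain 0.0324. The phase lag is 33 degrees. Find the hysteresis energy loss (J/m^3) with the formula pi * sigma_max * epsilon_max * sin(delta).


E_loss = pi * sigma_max * epsilon_max * sin(delta)
delta = 33 deg = 0.5760 rad
sin(delta) = 0.5446
E_loss = pi * 79409.0000 * 0.0324 * 0.5446
E_loss = 4402.2365


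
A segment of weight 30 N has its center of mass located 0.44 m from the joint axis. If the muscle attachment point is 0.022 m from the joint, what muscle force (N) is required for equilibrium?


F_muscle = W * d_load / d_muscle
F_muscle = 30 * 0.44 / 0.022
Numerator = 13.2000
F_muscle = 600.0000


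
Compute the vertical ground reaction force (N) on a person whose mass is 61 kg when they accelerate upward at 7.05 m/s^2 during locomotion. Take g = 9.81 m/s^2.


GRF = m * (g + a)
GRF = 61 * (9.81 + 7.05)
GRF = 61 * 16.8600
GRF = 1028.4600


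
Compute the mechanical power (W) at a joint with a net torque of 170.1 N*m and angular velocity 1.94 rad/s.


P = M * omega
P = 170.1 * 1.94
P = 329.9940


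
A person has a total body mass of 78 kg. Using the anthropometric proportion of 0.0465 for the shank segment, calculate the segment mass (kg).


m_segment = body_mass * fraction
m_segment = 78 * 0.0465
m_segment = 3.6270


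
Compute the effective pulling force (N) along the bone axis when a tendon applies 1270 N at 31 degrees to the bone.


F_eff = F_tendon * cos(theta)
theta = 31 deg = 0.5411 rad
cos(theta) = 0.8572
F_eff = 1270 * 0.8572
F_eff = 1088.6025


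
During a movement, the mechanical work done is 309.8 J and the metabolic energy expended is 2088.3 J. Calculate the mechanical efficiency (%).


eta = (W_mech / E_meta) * 100
eta = (309.8 / 2088.3) * 100
ratio = 0.1484
eta = 14.8350


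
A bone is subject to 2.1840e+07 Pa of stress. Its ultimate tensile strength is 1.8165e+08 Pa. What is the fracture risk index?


FRI = applied / ultimate
FRI = 2.1840e+07 / 1.8165e+08
FRI = 0.1202


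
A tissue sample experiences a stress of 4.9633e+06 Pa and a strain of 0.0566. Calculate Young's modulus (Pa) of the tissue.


E = stress / strain
E = 4.9633e+06 / 0.0566
E = 8.7691e+07


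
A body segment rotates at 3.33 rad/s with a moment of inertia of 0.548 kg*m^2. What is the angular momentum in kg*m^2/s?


L = I * omega
L = 0.548 * 3.33
L = 1.8248


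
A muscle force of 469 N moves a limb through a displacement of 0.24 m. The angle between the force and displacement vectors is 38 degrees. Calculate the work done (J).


W = F * d * cos(theta)
theta = 38 deg = 0.6632 rad
cos(theta) = 0.7880
W = 469 * 0.24 * 0.7880
W = 88.6985


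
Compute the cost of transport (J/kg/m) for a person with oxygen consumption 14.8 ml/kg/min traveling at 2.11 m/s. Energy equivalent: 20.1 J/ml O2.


Power per kg = VO2 * 20.1 / 60
Power per kg = 14.8 * 20.1 / 60 = 4.9580 W/kg
Cost = power_per_kg / speed
Cost = 4.9580 / 2.11
Cost = 2.3498


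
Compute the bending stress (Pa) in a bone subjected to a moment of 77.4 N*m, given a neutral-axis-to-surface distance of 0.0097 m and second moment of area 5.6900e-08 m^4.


sigma = M * c / I
sigma = 77.4 * 0.0097 / 5.6900e-08
M * c = 0.7508
sigma = 1.3195e+07


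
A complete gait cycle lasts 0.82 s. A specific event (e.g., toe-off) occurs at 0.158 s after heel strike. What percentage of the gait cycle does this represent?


pct = (event_time / cycle_time) * 100
pct = (0.158 / 0.82) * 100
ratio = 0.1927
pct = 19.2683


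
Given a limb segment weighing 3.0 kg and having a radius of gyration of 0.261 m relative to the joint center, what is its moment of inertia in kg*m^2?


I = m * k^2
I = 3.0 * 0.261^2
k^2 = 0.0681
I = 0.2044


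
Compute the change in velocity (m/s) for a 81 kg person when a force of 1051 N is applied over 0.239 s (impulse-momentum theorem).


J = F * dt = 1051 * 0.239 = 251.1890 N*s
delta_v = J / m
delta_v = 251.1890 / 81
delta_v = 3.1011


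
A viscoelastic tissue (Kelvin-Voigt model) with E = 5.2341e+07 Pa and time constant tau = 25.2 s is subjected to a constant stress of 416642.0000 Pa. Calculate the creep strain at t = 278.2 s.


epsilon(t) = (sigma/E) * (1 - exp(-t/tau))
sigma/E = 416642.0000 / 5.2341e+07 = 0.0080
exp(-t/tau) = exp(-278.2 / 25.2) = 1.6052e-05
epsilon = 0.0080 * (1 - 1.6052e-05)
epsilon = 0.0080


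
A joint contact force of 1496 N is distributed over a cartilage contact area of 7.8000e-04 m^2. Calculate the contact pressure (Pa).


P = F / A
P = 1496 / 7.8000e-04
P = 1.9179e+06


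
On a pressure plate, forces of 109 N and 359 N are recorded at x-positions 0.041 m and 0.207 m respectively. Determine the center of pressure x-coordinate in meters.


COP_x = (F1*x1 + F2*x2) / (F1 + F2)
COP_x = (109*0.041 + 359*0.207) / (109 + 359)
Numerator = 78.7820
Denominator = 468
COP_x = 0.1683


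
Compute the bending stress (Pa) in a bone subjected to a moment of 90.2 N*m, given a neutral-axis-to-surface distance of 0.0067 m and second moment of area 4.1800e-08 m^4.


sigma = M * c / I
sigma = 90.2 * 0.0067 / 4.1800e-08
M * c = 0.6043
sigma = 1.4458e+07


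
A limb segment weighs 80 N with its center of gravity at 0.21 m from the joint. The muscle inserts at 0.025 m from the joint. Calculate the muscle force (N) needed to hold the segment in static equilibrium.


F_muscle = W * d_load / d_muscle
F_muscle = 80 * 0.21 / 0.025
Numerator = 16.8000
F_muscle = 672.0000


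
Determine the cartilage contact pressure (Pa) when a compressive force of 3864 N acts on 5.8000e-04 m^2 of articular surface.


P = F / A
P = 3864 / 5.8000e-04
P = 6.6621e+06


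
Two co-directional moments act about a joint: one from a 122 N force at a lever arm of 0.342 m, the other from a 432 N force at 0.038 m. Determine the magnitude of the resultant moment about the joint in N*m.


M = F1 * d1 + F2 * d2
M = 122 * 0.342 + 432 * 0.038
M = 41.7240 + 16.4160
M = 58.1400


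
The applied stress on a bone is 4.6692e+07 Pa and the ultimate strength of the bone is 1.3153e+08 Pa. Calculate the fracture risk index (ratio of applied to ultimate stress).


FRI = applied / ultimate
FRI = 4.6692e+07 / 1.3153e+08
FRI = 0.3550


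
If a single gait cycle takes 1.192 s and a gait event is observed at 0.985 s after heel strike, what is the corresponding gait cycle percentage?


pct = (event_time / cycle_time) * 100
pct = (0.985 / 1.192) * 100
ratio = 0.8263
pct = 82.6342


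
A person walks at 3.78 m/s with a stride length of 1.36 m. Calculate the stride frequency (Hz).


f = v / stride_length
f = 3.78 / 1.36
f = 2.7794


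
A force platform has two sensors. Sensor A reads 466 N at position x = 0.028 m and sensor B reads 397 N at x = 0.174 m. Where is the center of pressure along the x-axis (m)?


COP_x = (F1*x1 + F2*x2) / (F1 + F2)
COP_x = (466*0.028 + 397*0.174) / (466 + 397)
Numerator = 82.1260
Denominator = 863
COP_x = 0.0952


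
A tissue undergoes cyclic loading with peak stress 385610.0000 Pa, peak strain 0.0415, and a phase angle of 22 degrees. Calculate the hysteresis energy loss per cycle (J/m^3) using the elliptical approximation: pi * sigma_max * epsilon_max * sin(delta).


E_loss = pi * sigma_max * epsilon_max * sin(delta)
delta = 22 deg = 0.3840 rad
sin(delta) = 0.3746
E_loss = pi * 385610.0000 * 0.0415 * 0.3746
E_loss = 18833.0940


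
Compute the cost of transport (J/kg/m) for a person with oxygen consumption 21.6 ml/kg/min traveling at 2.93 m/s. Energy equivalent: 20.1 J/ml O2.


Power per kg = VO2 * 20.1 / 60
Power per kg = 21.6 * 20.1 / 60 = 7.2360 W/kg
Cost = power_per_kg / speed
Cost = 7.2360 / 2.93
Cost = 2.4696


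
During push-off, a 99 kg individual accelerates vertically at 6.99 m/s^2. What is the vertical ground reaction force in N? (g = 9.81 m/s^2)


GRF = m * (g + a)
GRF = 99 * (9.81 + 6.99)
GRF = 99 * 16.8000
GRF = 1663.2000


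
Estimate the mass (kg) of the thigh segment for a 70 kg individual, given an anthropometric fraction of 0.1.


m_segment = body_mass * fraction
m_segment = 70 * 0.1
m_segment = 7.0000


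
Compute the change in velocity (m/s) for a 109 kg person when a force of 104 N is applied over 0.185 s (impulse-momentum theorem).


J = F * dt = 104 * 0.185 = 19.2400 N*s
delta_v = J / m
delta_v = 19.2400 / 109
delta_v = 0.1765


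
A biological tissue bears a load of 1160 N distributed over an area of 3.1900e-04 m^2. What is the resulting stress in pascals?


stress = F / A
stress = 1160 / 3.1900e-04
stress = 3.6364e+06


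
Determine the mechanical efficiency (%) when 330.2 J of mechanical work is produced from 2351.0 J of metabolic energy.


eta = (W_mech / E_meta) * 100
eta = (330.2 / 2351.0) * 100
ratio = 0.1405
eta = 14.0451


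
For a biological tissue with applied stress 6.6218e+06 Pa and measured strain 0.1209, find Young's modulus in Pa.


E = stress / strain
E = 6.6218e+06 / 0.1209
E = 5.4771e+07


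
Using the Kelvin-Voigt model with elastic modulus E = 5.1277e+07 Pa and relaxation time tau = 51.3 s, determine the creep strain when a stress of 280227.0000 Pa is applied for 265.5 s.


epsilon(t) = (sigma/E) * (1 - exp(-t/tau))
sigma/E = 280227.0000 / 5.1277e+07 = 0.0055
exp(-t/tau) = exp(-265.5 / 51.3) = 0.0057
epsilon = 0.0055 * (1 - 0.0057)
epsilon = 0.0054


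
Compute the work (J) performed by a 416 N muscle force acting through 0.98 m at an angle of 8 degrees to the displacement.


W = F * d * cos(theta)
theta = 8 deg = 0.1396 rad
cos(theta) = 0.9903
W = 416 * 0.98 * 0.9903
W = 403.7125


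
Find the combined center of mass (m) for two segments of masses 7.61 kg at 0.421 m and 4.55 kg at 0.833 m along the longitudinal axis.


COM = (m1*x1 + m2*x2) / (m1 + m2)
COM = (7.61*0.421 + 4.55*0.833) / (7.61 + 4.55)
Numerator = 6.9940
Denominator = 12.1600
COM = 0.5752


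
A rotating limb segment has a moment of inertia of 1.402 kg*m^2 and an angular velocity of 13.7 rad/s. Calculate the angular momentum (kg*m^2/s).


L = I * omega
L = 1.402 * 13.7
L = 19.2074


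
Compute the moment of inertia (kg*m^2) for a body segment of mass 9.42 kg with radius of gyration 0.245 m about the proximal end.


I = m * k^2
I = 9.42 * 0.245^2
k^2 = 0.0600
I = 0.5654


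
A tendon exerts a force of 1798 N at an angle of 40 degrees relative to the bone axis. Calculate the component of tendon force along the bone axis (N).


F_eff = F_tendon * cos(theta)
theta = 40 deg = 0.6981 rad
cos(theta) = 0.7660
F_eff = 1798 * 0.7660
F_eff = 1377.3479


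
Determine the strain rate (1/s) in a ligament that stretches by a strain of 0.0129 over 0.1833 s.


strain_rate = delta_strain / delta_t
strain_rate = 0.0129 / 0.1833
strain_rate = 0.0704


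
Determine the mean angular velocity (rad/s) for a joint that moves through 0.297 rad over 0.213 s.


omega = delta_theta / delta_t
omega = 0.297 / 0.213
omega = 1.3944


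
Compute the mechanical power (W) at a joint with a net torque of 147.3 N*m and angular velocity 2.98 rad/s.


P = M * omega
P = 147.3 * 2.98
P = 438.9540


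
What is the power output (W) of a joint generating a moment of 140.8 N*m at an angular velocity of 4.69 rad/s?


P = M * omega
P = 140.8 * 4.69
P = 660.3520


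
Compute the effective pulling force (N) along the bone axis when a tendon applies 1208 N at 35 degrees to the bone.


F_eff = F_tendon * cos(theta)
theta = 35 deg = 0.6109 rad
cos(theta) = 0.8192
F_eff = 1208 * 0.8192
F_eff = 989.5357


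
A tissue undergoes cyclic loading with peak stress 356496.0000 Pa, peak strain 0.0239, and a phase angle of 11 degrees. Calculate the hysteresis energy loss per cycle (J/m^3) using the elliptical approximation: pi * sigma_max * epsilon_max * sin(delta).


E_loss = pi * sigma_max * epsilon_max * sin(delta)
delta = 11 deg = 0.1920 rad
sin(delta) = 0.1908
E_loss = pi * 356496.0000 * 0.0239 * 0.1908
E_loss = 5107.4166


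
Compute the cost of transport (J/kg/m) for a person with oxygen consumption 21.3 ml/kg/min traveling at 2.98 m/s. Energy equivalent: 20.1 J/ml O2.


Power per kg = VO2 * 20.1 / 60
Power per kg = 21.3 * 20.1 / 60 = 7.1355 W/kg
Cost = power_per_kg / speed
Cost = 7.1355 / 2.98
Cost = 2.3945


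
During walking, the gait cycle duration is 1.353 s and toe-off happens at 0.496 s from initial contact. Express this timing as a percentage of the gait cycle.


pct = (event_time / cycle_time) * 100
pct = (0.496 / 1.353) * 100
ratio = 0.3666
pct = 36.6593


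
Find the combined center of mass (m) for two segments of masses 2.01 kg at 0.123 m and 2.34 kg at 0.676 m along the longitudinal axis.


COM = (m1*x1 + m2*x2) / (m1 + m2)
COM = (2.01*0.123 + 2.34*0.676) / (2.01 + 2.34)
Numerator = 1.8291
Denominator = 4.3500
COM = 0.4205


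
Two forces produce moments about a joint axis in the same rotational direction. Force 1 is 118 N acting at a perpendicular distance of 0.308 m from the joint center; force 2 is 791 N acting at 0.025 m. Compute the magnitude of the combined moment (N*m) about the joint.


M = F1 * d1 + F2 * d2
M = 118 * 0.308 + 791 * 0.025
M = 36.3440 + 19.7750
M = 56.1190


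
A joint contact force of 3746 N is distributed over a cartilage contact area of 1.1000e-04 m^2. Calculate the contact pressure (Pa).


P = F / A
P = 3746 / 1.1000e-04
P = 3.4055e+07


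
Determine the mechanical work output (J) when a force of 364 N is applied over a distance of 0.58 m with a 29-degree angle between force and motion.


W = F * d * cos(theta)
theta = 29 deg = 0.5061 rad
cos(theta) = 0.8746
W = 364 * 0.58 * 0.8746
W = 184.6497


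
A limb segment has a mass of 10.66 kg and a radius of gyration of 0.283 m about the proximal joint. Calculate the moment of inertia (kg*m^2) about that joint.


I = m * k^2
I = 10.66 * 0.283^2
k^2 = 0.0801
I = 0.8537


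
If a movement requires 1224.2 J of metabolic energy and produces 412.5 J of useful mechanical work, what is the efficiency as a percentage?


eta = (W_mech / E_meta) * 100
eta = (412.5 / 1224.2) * 100
ratio = 0.3370
eta = 33.6955


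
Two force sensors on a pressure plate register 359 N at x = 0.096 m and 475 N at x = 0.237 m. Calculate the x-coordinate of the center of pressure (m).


COP_x = (F1*x1 + F2*x2) / (F1 + F2)
COP_x = (359*0.096 + 475*0.237) / (359 + 475)
Numerator = 147.0390
Denominator = 834
COP_x = 0.1763


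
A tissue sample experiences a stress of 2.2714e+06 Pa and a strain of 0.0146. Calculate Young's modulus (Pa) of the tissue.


E = stress / strain
E = 2.2714e+06 / 0.0146
E = 1.5558e+08


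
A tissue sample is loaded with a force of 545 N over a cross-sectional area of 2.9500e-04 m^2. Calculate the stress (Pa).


stress = F / A
stress = 545 / 2.9500e-04
stress = 1.8475e+06


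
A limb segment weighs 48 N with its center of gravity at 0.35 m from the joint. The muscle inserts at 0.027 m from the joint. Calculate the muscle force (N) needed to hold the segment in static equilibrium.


F_muscle = W * d_load / d_muscle
F_muscle = 48 * 0.35 / 0.027
Numerator = 16.8000
F_muscle = 622.2222


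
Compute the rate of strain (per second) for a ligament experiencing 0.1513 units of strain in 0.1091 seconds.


strain_rate = delta_strain / delta_t
strain_rate = 0.1513 / 0.1091
strain_rate = 1.3868


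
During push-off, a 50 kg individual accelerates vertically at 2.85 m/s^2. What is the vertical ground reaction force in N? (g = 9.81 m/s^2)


GRF = m * (g + a)
GRF = 50 * (9.81 + 2.85)
GRF = 50 * 12.6600
GRF = 633.0000


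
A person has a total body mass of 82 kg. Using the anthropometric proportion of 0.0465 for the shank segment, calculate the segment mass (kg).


m_segment = body_mass * fraction
m_segment = 82 * 0.0465
m_segment = 3.8130


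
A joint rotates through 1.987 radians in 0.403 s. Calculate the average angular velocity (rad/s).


omega = delta_theta / delta_t
omega = 1.987 / 0.403
omega = 4.9305


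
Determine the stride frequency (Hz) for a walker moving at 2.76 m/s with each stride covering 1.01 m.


f = v / stride_length
f = 2.76 / 1.01
f = 2.7327


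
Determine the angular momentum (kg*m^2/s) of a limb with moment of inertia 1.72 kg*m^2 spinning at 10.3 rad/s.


L = I * omega
L = 1.72 * 10.3
L = 17.7160


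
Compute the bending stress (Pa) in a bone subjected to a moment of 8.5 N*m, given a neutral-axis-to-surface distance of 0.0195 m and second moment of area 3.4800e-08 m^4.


sigma = M * c / I
sigma = 8.5 * 0.0195 / 3.4800e-08
M * c = 0.1658
sigma = 4.7629e+06


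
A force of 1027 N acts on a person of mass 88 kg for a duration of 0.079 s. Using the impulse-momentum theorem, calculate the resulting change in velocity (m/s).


J = F * dt = 1027 * 0.079 = 81.1330 N*s
delta_v = J / m
delta_v = 81.1330 / 88
delta_v = 0.9220


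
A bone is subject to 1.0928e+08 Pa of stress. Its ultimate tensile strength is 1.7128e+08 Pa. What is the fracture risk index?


FRI = applied / ultimate
FRI = 1.0928e+08 / 1.7128e+08
FRI = 0.6380


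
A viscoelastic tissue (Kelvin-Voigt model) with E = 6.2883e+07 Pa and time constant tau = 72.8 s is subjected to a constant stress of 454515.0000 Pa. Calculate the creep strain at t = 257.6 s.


epsilon(t) = (sigma/E) * (1 - exp(-t/tau))
sigma/E = 454515.0000 / 6.2883e+07 = 0.0072
exp(-t/tau) = exp(-257.6 / 72.8) = 0.0291
epsilon = 0.0072 * (1 - 0.0291)
epsilon = 0.0070


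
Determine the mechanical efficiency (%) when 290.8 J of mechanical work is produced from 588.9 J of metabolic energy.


eta = (W_mech / E_meta) * 100
eta = (290.8 / 588.9) * 100
ratio = 0.4938
eta = 49.3802


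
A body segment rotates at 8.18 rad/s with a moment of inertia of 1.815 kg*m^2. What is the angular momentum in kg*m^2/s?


L = I * omega
L = 1.815 * 8.18
L = 14.8467


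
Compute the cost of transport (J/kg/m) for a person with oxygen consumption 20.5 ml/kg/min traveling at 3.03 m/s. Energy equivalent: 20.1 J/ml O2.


Power per kg = VO2 * 20.1 / 60
Power per kg = 20.5 * 20.1 / 60 = 6.8675 W/kg
Cost = power_per_kg / speed
Cost = 6.8675 / 3.03
Cost = 2.2665


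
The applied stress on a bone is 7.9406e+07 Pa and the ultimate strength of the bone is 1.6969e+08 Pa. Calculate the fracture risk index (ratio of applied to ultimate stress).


FRI = applied / ultimate
FRI = 7.9406e+07 / 1.6969e+08
FRI = 0.4679


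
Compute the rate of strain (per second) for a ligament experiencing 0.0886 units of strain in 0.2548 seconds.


strain_rate = delta_strain / delta_t
strain_rate = 0.0886 / 0.2548
strain_rate = 0.3477
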